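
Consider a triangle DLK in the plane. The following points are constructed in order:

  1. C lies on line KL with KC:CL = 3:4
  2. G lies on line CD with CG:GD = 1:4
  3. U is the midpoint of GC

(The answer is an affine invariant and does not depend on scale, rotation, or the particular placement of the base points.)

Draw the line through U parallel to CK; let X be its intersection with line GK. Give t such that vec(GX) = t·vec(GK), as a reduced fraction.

Choose coordinates D = (0, 0), L = (1, 0), K = (0, 1).
1. C lies on line KL with KC:CL = 3:4 ⇒ C = (3/7, 4/7)
2. G lies on line CD with CG:GD = 1:4 ⇒ G = (12/35, 16/35)
3. U is the midpoint of GC ⇒ U = (27/70, 18/35)
through U parallel to CK: direction (-3/7, 3/7); meets GK at X = (6/35, 51/70)
X = G + t·(K−G) with t = 1/2

t = 1/2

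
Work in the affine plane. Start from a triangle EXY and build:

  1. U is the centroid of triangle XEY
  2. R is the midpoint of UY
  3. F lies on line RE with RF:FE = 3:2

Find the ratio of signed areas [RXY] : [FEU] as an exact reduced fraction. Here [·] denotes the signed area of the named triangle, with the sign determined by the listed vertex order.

[RXY]:[FEU] = 5/2

Assign E = (0, 0), X = (1, 0), Y = (0, 1) — the answer is frame-independent, so this choice is without loss of generality.
1. U is the centroid of triangle XEY ⇒ U = (1/3, 1/3)
2. R is the midpoint of UY ⇒ R = (1/6, 2/3)
3. F lies on line RE with RF:FE = 3:2 ⇒ F = (1/15, 4/15)
2·[RXY] = 1/6, 2·[FEU] = 1/15
[RXY]:[FEU] = 1/6:1/15 = 5/2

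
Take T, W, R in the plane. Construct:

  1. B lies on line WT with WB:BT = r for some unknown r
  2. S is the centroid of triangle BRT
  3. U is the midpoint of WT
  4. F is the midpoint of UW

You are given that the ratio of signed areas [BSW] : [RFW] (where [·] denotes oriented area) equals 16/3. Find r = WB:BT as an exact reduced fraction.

Choose coordinates T = (0, 0), W = (1, 0), R = (0, 1).
1. With WB:BT = r, write λ = r/(r+1) so B = W + λ·(T−W); B is affine-linear in λ
2. S is the centroid of triangle BRT ⇒ S is an affine combination of earlier points and hence also affine-linear in λ
3. U is the midpoint of WT ⇒ U = (1/2, 0)
4. F is the midpoint of UW ⇒ F = (3/4, 0)
Every point depending on B is an affine combination of B and λ-independent points, so each such coordinate is linear in λ; the λ² term in each signed area is a multiple of (T−W)×(T−W) = 0, so 2·[BSW] and 2·[RFW] are each linear in λ. Evaluating at λ=0 and λ=1:
  2·[BSW] = -1/3·λ,   2·[RFW] = 1/4
So [BSW]:[RFW] = (-1/3·λ) / (1/4). Setting this equal to 16/3:
  -1/3·λ = 16/3·(1/4)  ⇒  λ = -4
Then r = λ/(1−λ) = (-4)/(5) = -4/5. Check: with r = -4/5, B = (5, 0) and [BSW]:[RFW] = 16/3 as required.

r = -4/5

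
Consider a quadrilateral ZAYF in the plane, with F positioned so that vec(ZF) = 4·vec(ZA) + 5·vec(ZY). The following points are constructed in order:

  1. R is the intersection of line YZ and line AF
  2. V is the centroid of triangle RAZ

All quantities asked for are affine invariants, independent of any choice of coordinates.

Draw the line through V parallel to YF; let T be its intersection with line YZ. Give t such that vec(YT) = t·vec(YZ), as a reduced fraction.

t = 17/9

Assign Z = (0, 0), A = (1, 0), Y = (0, 1), F = (4, 5) — the answer is frame-independent, so this choice is without loss of generality.
1. R is the intersection of line YZ and line AF ⇒ R = (0, -5/3)
2. V is the centroid of triangle RAZ ⇒ V = (1/3, -5/9)
through V parallel to YF: direction (4, 4); meets YZ at T = (0, -8/9)
T = Y + t·(Z−Y) with t = 17/9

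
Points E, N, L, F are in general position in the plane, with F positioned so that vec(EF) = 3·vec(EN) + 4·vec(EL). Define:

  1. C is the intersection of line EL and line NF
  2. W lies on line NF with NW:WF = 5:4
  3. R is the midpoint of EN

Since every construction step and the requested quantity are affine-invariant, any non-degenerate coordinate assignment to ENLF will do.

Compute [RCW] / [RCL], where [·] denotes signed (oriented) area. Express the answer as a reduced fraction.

Set E = (0, 0), N = (1, 0), L = (0, 1), F = (3, 4); any affine frame gives the same invariant.
1. C is the intersection of line EL and line NF ⇒ C = (0, -2)
2. W lies on line NF with NW:WF = 5:4 ⇒ W = (19/9, 20/9)
3. R is the midpoint of EN ⇒ R = (1/2, 0)
2·[RCW] = 19/9, 2·[RCL] = -3/2
[RCW]:[RCL] = 19/9:-3/2 = -38/27

[RCW]:[RCL] = -38/27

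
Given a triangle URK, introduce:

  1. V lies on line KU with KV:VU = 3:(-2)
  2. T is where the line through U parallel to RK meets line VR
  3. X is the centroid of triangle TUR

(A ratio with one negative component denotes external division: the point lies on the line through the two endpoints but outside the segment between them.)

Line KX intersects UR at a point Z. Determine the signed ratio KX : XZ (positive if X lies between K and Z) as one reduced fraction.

KX:XZ = -11/2

Choose coordinates U = (0, 0), R = (1, 0), K = (0, 1).
1. V lies on line KU with KV:VU = 3:(-2) ⇒ V = (0, -2)
2. T is where the line through U parallel to RK meets line VR ⇒ T = (2/3, -2/3)
3. X is the centroid of triangle TUR ⇒ X = (5/9, -2/9)
line KX meets UR at Z = (5/11, 0)
X = K + t·(Z−K) with t = 11/9, so KX:XZ = 11/9:-2/9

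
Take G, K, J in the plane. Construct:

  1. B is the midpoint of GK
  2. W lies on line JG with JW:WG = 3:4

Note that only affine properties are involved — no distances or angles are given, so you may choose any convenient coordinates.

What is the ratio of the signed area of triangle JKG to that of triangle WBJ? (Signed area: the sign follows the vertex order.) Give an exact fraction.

[JKG]:[WBJ] = -14/3

Assign G = (0, 0), K = (1, 0), J = (0, 1) — the answer is frame-independent, so this choice is without loss of generality.
1. B is the midpoint of GK ⇒ B = (1/2, 0)
2. W lies on line JG with JW:WG = 3:4 ⇒ W = (0, 4/7)
2·[JKG] = -1, 2·[WBJ] = 3/14
[JKG]:[WBJ] = -1:3/14 = -14/3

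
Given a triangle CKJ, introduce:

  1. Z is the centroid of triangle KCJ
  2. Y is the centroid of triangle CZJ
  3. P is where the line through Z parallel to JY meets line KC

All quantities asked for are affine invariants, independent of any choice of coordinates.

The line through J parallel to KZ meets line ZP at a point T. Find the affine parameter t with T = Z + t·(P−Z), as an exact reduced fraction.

Assign C = (0, 0), K = (1, 0), J = (0, 1) — the answer is frame-independent, so this choice is without loss of generality.
1. Z is the centroid of triangle KCJ ⇒ Z = (1/3, 1/3)
2. Y is the centroid of triangle CZJ ⇒ Y = (1/9, 4/9)
3. P is where the line through Z parallel to JY meets line KC ⇒ P = (2/5, 0)
through J parallel to KZ: direction (-2/3, 1/3); meets ZP at T = (2/9, 8/9)
T = Z + t·(P−Z) with t = -5/3

t = -5/3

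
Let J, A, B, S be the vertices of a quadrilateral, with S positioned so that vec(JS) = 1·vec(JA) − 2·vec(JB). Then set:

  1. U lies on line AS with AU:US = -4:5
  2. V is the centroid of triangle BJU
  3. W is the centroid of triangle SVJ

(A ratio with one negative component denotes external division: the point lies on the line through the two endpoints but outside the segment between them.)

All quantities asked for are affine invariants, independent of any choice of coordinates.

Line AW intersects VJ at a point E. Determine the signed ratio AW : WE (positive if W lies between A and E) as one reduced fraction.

Set J = (0, 0), A = (1, 0), B = (0, 1), S = (1, -2); any affine frame gives the same invariant.
1. U lies on line AS with AU:US = -4:5 ⇒ U = (1, 8)
2. V is the centroid of triangle BJU ⇒ V = (1/3, 3)
3. W is the centroid of triangle SVJ ⇒ W = (4/9, 1/3)
line AW meets VJ at E = (1/16, 9/16)
W = A + t·(E−A) with t = 16/27, so AW:WE = 16/27:11/27

AW:WE = 16/11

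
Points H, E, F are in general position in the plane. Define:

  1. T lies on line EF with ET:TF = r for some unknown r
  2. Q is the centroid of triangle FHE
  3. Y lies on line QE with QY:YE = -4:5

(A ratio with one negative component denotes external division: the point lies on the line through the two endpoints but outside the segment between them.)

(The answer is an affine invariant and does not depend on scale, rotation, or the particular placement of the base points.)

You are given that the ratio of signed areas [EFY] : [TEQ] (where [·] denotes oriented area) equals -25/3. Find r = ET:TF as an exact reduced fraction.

Assign H = (0, 0), E = (1, 0), F = (0, 1) — the answer is frame-independent, so this choice is without loss of generality.
1. With ET:TF = r, write λ = r/(r+1) so T = E + λ·(F−E); T is affine-linear in λ
2. Q is the centroid of triangle FHE ⇒ Q = (1/3, 1/3)
3. Y lies on line QE with QY:YE = -4:5 ⇒ Y = (-7/3, 5/3)
Every point depending on T is an affine combination of T and λ-independent points, so each such coordinate is linear in λ; the λ² term in each signed area is a multiple of (F−E)×(F−E) = 0, so 2·[EFY] and 2·[TEQ] are each linear in λ. Evaluating at λ=0 and λ=1:
  2·[EFY] = 5/3,   2·[TEQ] = -1/3·λ
So [EFY]:[TEQ] = (5/3) / (-1/3·λ). Setting this equal to -25/3:
  5/3 = -25/3·(-1/3·λ)  ⇒  λ = 3/5
Then r = λ/(1−λ) = (3/5)/(2/5) = 3/2. Check: with r = 3/2, T = (2/5, 3/5) and [EFY]:[TEQ] = -25/3 as required.

r = 3/2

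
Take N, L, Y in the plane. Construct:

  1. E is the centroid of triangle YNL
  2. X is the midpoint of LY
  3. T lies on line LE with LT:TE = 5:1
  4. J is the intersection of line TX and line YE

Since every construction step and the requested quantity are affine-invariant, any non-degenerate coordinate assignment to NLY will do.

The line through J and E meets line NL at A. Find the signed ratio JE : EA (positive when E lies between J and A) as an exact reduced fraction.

Choose coordinates N = (0, 0), L = (1, 0), Y = (0, 1).
1. E is the centroid of triangle YNL ⇒ E = (1/3, 1/3)
2. X is the midpoint of LY ⇒ X = (1/2, 1/2)
3. T lies on line LE with LT:TE = 5:1 ⇒ T = (4/9, 5/18)
4. J is the intersection of line TX and line YE ⇒ J = (5/12, 1/6)
line JE meets NL at A = (1/2, 0)
E = J + t·(A−J) with t = -1, so JE:EA = -1:2

JE:EA = -1/2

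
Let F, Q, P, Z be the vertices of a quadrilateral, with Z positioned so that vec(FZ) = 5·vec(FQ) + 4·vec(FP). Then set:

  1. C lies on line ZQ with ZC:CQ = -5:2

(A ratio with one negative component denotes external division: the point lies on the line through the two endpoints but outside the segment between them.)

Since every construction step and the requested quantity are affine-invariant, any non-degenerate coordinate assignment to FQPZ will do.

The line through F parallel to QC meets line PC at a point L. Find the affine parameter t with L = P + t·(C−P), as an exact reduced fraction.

Work in coordinates with F = (0, 0), Q = (1, 0), P = (0, 1), Z = (5, 4).
1. C lies on line ZQ with ZC:CQ = -5:2 ⇒ C = (-5/3, -8/3)
through F parallel to QC: direction (-8/3, -8/3); meets PC at L = (-5/6, -5/6)
L = P + t·(C−P) with t = 1/2

t = 1/2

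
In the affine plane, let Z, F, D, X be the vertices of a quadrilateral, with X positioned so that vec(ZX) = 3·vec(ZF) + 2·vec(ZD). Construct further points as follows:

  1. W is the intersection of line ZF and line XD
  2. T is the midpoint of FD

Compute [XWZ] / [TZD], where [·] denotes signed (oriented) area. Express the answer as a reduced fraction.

Assign Z = (0, 0), F = (1, 0), D = (0, 1), X = (3, 2) — the answer is frame-independent, so this choice is without loss of generality.
1. W is the intersection of line ZF and line XD ⇒ W = (-3, 0)
2. T is the midpoint of FD ⇒ T = (1/2, 1/2)
2·[XWZ] = 6, 2·[TZD] = -1/2
[XWZ]:[TZD] = 6:-1/2 = -12

[XWZ]:[TZD] = -12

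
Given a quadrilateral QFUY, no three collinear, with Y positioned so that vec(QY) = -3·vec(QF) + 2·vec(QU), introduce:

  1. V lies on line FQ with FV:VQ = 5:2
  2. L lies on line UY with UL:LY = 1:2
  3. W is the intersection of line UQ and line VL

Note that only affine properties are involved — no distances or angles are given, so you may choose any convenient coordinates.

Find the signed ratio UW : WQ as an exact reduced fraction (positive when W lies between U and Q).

Assign Q = (0, 0), F = (1, 0), U = (0, 1), Y = (-3, 2) — the answer is frame-independent, so this choice is without loss of generality.
1. V lies on line FQ with FV:VQ = 5:2 ⇒ V = (2/7, 0)
2. L lies on line UY with UL:LY = 1:2 ⇒ L = (-1, 4/3)
3. W is the intersection of line UQ and line VL ⇒ W = (0, 8/27)
W = U + t·(Q−U) with t = 19/27, so UW:WQ = t:(1−t) = 19/27:8/27

UW:WQ = 19/8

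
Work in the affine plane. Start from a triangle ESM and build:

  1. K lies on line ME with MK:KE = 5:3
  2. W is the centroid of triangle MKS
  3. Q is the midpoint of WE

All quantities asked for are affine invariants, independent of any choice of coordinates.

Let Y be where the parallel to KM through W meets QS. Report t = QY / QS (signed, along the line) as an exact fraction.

t = 1/5

Choose coordinates E = (0, 0), S = (1, 0), M = (0, 1).
1. K lies on line ME with MK:KE = 5:3 ⇒ K = (0, 3/8)
2. W is the centroid of triangle MKS ⇒ W = (1/3, 11/24)
3. Q is the midpoint of WE ⇒ Q = (1/6, 11/48)
through W parallel to KM: direction (0, 5/8); meets QS at Y = (1/3, 11/60)
Y = Q + t·(S−Q) with t = 1/5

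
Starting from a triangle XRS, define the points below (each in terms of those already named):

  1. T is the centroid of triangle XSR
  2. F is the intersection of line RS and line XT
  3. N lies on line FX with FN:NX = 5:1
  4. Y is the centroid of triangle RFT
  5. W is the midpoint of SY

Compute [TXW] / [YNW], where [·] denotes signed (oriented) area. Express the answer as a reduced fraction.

[TXW]:[YNW] = 4/9

Assign X = (0, 0), R = (1, 0), S = (0, 1) — the answer is frame-independent, so this choice is without loss of generality.
1. T is the centroid of triangle XSR ⇒ T = (1/3, 1/3)
2. F is the intersection of line RS and line XT ⇒ F = (1/2, 1/2)
3. N lies on line FX with FN:NX = 5:1 ⇒ N = (1/12, 1/12)
4. Y is the centroid of triangle RFT ⇒ Y = (11/18, 5/18)
5. W is the midpoint of SY ⇒ W = (11/36, 23/36)
2·[TXW] = -1/9, 2·[YNW] = -1/4
[TXW]:[YNW] = -1/9:-1/4 = 4/9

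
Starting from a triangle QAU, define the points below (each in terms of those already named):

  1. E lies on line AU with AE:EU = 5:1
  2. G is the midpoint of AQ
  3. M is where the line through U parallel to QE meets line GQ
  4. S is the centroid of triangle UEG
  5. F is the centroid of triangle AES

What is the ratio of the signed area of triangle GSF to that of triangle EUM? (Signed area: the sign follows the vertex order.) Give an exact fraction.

Choose coordinates Q = (0, 0), A = (1, 0), U = (0, 1).
1. E lies on line AU with AE:EU = 5:1 ⇒ E = (1/6, 5/6)
2. G is the midpoint of AQ ⇒ G = (1/2, 0)
3. M is where the line through U parallel to QE meets line GQ ⇒ M = (-1/5, 0)
4. S is the centroid of triangle UEG ⇒ S = (2/9, 11/18)
5. F is the centroid of triangle AES ⇒ F = (25/54, 13/27)
2·[GSF] = -1/9, 2·[EUM] = 1/5
[GSF]:[EUM] = -1/9:1/5 = -5/9

[GSF]:[EUM] = -5/9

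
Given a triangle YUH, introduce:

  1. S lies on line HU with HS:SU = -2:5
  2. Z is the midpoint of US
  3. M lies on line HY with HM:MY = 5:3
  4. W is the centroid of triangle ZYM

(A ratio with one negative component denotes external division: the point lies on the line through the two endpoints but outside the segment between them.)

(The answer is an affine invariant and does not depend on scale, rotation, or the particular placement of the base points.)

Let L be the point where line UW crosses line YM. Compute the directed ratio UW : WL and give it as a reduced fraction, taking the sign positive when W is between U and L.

UW:WL = 17

Choose coordinates Y = (0, 0), U = (1, 0), H = (0, 1).
1. S lies on line HU with HS:SU = -2:5 ⇒ S = (-2/3, 5/3)
2. Z is the midpoint of US ⇒ Z = (1/6, 5/6)
3. M lies on line HY with HM:MY = 5:3 ⇒ M = (0, 3/8)
4. W is the centroid of triangle ZYM ⇒ W = (1/18, 29/72)
line UW meets YM at L = (0, 29/68)
W = U + t·(L−U) with t = 17/18, so UW:WL = 17/18:1/18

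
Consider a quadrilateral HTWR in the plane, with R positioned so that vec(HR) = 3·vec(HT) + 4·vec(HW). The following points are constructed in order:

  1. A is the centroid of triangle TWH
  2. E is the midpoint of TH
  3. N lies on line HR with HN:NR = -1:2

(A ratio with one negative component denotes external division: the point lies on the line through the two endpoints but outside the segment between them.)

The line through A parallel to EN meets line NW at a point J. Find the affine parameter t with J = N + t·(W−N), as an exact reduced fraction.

t = 1/3

Set H = (0, 0), T = (1, 0), W = (0, 1), R = (3, 4); any affine frame gives the same invariant.
1. A is the centroid of triangle TWH ⇒ A = (1/3, 1/3)
2. E is the midpoint of TH ⇒ E = (1/2, 0)
3. N lies on line HR with HN:NR = -1:2 ⇒ N = (-3, -4)
through A parallel to EN: direction (-7/2, -4); meets NW at J = (-2, -7/3)
J = N + t·(W−N) with t = 1/3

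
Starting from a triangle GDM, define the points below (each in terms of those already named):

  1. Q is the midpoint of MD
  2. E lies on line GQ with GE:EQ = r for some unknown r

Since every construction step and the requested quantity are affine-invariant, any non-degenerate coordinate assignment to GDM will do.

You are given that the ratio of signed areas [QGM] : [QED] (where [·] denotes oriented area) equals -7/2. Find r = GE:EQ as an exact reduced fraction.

Set G = (0, 0), D = (1, 0), M = (0, 1); any affine frame gives the same invariant.
1. Q is the midpoint of MD ⇒ Q = (1/2, 1/2)
2. With GE:EQ = r, write λ = r/(r+1) so E = G + λ·(Q−G); E is affine-linear in λ
Every point depending on E is an affine combination of E and λ-independent points, so each such coordinate is linear in λ; the λ² term in each signed area is a multiple of (Q−G)×(Q−G) = 0, so 2·[QGM] and 2·[QED] are each linear in λ. Evaluating at λ=0 and λ=1:
  2·[QGM] = -1/2,   2·[QED] = -1/2·λ + 1/2
So [QGM]:[QED] = (-1/2) / (-1/2·λ + 1/2). Setting this equal to -7/2:
  -1/2 = -7/2·(-1/2·λ + 1/2)  ⇒  λ = 5/7
Then r = λ/(1−λ) = (5/7)/(2/7) = 5/2. Check: with r = 5/2, E = (5/14, 5/14) and [QGM]:[QED] = -7/2 as required.

r = 5/2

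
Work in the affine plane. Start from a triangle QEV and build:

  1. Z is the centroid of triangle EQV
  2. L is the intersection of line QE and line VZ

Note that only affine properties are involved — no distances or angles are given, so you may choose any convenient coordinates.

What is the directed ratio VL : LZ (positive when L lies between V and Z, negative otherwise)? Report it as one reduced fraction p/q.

Choose coordinates Q = (0, 0), E = (1, 0), V = (0, 1).
1. Z is the centroid of triangle EQV ⇒ Z = (1/3, 1/3)
2. L is the intersection of line QE and line VZ ⇒ L = (1/2, 0)
L = V + t·(Z−V) with t = 3/2, so VL:LZ = t:(1−t) = 3/2:-1/2

VL:LZ = -3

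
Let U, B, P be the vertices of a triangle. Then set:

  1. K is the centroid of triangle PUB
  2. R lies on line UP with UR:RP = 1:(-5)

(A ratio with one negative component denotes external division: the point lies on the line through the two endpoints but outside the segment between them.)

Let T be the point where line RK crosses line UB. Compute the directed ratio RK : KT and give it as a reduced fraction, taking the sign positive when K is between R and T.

Choose coordinates U = (0, 0), B = (1, 0), P = (0, 1).
1. K is the centroid of triangle PUB ⇒ K = (1/3, 1/3)
2. R lies on line UP with UR:RP = 1:(-5) ⇒ R = (0, -1/4)
line RK meets UB at T = (1/7, 0)
K = R + t·(T−R) with t = 7/3, so RK:KT = 7/3:-4/3

RK:KT = -7/4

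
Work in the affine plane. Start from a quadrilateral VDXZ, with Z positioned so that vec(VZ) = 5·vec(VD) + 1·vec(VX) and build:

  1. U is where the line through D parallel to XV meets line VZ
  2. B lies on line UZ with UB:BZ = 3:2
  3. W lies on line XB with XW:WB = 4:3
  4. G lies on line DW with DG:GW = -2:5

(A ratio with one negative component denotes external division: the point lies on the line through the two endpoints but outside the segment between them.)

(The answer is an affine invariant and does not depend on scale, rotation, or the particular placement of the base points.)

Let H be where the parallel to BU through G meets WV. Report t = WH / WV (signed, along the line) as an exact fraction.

Set V = (0, 0), D = (1, 0), X = (0, 1), Z = (5, 1); any affine frame gives the same invariant.
1. U is where the line through D parallel to XV meets line VZ ⇒ U = (1, 1/5)
2. B lies on line UZ with UB:BZ = 3:2 ⇒ B = (17/5, 17/25)
3. W lies on line XB with XW:WB = 4:3 ⇒ W = (68/35, 143/175)
4. G lies on line DW with DG:GW = -2:5 ⇒ G = (13/35, -286/525)
through G parallel to BU: direction (-12/5, -12/25); meets WV at H = (-884/315, -1859/1575)
H = W + t·(V−W) with t = 22/9

t = 22/9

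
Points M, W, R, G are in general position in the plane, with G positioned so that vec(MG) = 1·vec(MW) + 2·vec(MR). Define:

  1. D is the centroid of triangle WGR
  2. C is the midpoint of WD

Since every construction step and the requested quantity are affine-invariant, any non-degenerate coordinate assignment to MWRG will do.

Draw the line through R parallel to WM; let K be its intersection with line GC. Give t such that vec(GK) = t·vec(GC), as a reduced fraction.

t = 2/3

Assign M = (0, 0), W = (1, 0), R = (0, 1), G = (1, 2) — the answer is frame-independent, so this choice is without loss of generality.
1. D is the centroid of triangle WGR ⇒ D = (2/3, 1)
2. C is the midpoint of WD ⇒ C = (5/6, 1/2)
through R parallel to WM: direction (-1, 0); meets GC at K = (8/9, 1)
K = G + t·(C−G) with t = 2/3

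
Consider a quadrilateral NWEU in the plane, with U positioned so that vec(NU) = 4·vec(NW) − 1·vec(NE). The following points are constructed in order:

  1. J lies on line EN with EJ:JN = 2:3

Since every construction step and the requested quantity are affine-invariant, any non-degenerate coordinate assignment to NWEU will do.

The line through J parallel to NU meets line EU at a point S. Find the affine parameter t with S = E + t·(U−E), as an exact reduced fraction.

Work in coordinates with N = (0, 0), W = (1, 0), E = (0, 1), U = (4, -1).
1. J lies on line EN with EJ:JN = 2:3 ⇒ J = (0, 3/5)
through J parallel to NU: direction (4, -1); meets EU at S = (8/5, 1/5)
S = E + t·(U−E) with t = 2/5

t = 2/5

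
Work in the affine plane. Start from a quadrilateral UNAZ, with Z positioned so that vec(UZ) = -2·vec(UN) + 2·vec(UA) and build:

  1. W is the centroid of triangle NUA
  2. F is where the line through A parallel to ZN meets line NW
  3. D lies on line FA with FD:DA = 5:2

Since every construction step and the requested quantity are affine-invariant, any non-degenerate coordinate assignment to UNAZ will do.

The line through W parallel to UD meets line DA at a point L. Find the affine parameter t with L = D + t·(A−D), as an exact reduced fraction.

t = 1/6

Set U = (0, 0), N = (1, 0), A = (0, 1), Z = (-2, 2); any affine frame gives the same invariant.
1. W is the centroid of triangle NUA ⇒ W = (1/3, 1/3)
2. F is where the line through A parallel to ZN meets line NW ⇒ F = (3, -1)
3. D lies on line FA with FD:DA = 5:2 ⇒ D = (6/7, 3/7)
through W parallel to UD: direction (6/7, 3/7); meets DA at L = (5/7, 11/21)
L = D + t·(A−D) with t = 1/6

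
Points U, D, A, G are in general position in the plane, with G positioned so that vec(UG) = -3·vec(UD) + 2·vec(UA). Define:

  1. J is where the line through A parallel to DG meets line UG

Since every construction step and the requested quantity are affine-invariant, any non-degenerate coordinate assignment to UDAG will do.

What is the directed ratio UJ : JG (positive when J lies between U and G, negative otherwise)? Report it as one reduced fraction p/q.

UJ:JG = -2

Set U = (0, 0), D = (1, 0), A = (0, 1), G = (-3, 2); any affine frame gives the same invariant.
1. J is where the line through A parallel to DG meets line UG ⇒ J = (-6, 4)
J = U + t·(G−U) with t = 2, so UJ:JG = t:(1−t) = 2:-1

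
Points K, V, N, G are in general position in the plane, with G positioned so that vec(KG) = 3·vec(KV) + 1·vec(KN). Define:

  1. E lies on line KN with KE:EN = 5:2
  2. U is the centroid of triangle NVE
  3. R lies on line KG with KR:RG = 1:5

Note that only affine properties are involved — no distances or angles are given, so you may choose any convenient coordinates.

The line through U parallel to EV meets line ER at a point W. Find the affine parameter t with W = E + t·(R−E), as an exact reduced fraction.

Choose coordinates K = (0, 0), V = (1, 0), N = (0, 1), G = (3, 1).
1. E lies on line KN with KE:EN = 5:2 ⇒ E = (0, 5/7)
2. U is the centroid of triangle NVE ⇒ U = (1/3, 4/7)
3. R lies on line KG with KR:RG = 1:5 ⇒ R = (1/2, 1/6)
through U parallel to EV: direction (1, -5/7); meets ER at W = (-1/4, 83/84)
W = E + t·(R−E) with t = -1/2

t = -1/2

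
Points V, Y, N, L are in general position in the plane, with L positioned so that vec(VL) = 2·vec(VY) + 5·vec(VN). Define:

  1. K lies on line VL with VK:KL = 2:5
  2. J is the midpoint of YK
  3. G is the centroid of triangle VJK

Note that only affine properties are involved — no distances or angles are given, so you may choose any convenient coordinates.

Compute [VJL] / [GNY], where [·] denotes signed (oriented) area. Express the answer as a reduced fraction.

[VJL]:[GNY] = 15

Choose coordinates V = (0, 0), Y = (1, 0), N = (0, 1), L = (2, 5).
1. K lies on line VL with VK:KL = 2:5 ⇒ K = (4/7, 10/7)
2. J is the midpoint of YK ⇒ J = (11/14, 5/7)
3. G is the centroid of triangle VJK ⇒ G = (19/42, 5/7)
2·[VJL] = 5/2, 2·[GNY] = 1/6
[VJL]:[GNY] = 5/2:1/6 = 15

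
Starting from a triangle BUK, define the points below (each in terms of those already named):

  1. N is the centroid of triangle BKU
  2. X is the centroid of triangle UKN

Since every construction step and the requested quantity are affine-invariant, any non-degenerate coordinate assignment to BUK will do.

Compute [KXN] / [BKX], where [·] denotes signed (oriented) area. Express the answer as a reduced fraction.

[KXN]:[BKX] = 1/4

Work in coordinates with B = (0, 0), U = (1, 0), K = (0, 1).
1. N is the centroid of triangle BKU ⇒ N = (1/3, 1/3)
2. X is the centroid of triangle UKN ⇒ X = (4/9, 4/9)
2·[KXN] = -1/9, 2·[BKX] = -4/9
[KXN]:[BKX] = -1/9:-4/9 = 1/4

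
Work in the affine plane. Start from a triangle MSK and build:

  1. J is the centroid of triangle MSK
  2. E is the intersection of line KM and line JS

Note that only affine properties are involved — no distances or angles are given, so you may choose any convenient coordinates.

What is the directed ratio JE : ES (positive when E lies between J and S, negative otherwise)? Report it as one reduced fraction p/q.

JE:ES = -1/3

Choose coordinates M = (0, 0), S = (1, 0), K = (0, 1).
1. J is the centroid of triangle MSK ⇒ J = (1/3, 1/3)
2. E is the intersection of line KM and line JS ⇒ E = (0, 1/2)
E = J + t·(S−J) with t = -1/2, so JE:ES = t:(1−t) = -1/2:3/2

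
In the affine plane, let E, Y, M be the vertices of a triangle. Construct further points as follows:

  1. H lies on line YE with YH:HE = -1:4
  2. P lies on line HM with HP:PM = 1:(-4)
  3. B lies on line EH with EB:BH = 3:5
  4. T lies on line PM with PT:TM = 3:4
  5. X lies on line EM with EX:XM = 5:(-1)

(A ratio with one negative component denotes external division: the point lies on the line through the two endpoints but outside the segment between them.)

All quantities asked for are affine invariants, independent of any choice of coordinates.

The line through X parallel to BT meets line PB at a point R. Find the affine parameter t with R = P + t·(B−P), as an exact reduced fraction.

t = 125/48

Work in coordinates with E = (0, 0), Y = (1, 0), M = (0, 1).
1. H lies on line YE with YH:HE = -1:4 ⇒ H = (4/3, 0)
2. P lies on line HM with HP:PM = 1:(-4) ⇒ P = (16/9, -1/3)
3. B lies on line EH with EB:BH = 3:5 ⇒ B = (1/2, 0)
4. T lies on line PM with PT:TM = 3:4 ⇒ T = (64/63, 5/21)
5. X lies on line EM with EX:XM = 5:(-1) ⇒ X = (0, 5/4)
through X parallel to BT: direction (65/126, 5/21); meets PB at R = (-1339/864, 77/144)
R = P + t·(B−P) with t = 125/48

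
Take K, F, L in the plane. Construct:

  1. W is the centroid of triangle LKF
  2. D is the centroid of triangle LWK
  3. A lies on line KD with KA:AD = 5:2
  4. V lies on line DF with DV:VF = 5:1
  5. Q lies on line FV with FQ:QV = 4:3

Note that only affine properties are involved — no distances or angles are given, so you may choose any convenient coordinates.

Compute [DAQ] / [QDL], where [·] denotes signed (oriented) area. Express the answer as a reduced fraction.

[DAQ]:[QDL] = -2/7

Set K = (0, 0), F = (1, 0), L = (0, 1); any affine frame gives the same invariant.
1. W is the centroid of triangle LKF ⇒ W = (1/3, 1/3)
2. D is the centroid of triangle LWK ⇒ D = (1/9, 4/9)
3. A lies on line KD with KA:AD = 5:2 ⇒ A = (5/63, 20/63)
4. V lies on line DF with DV:VF = 5:1 ⇒ V = (23/27, 2/27)
5. Q lies on line FV with FQ:QV = 4:3 ⇒ Q = (173/189, 8/189)
2·[DAQ] = 152/1323, 2·[QDL] = -76/189
[DAQ]:[QDL] = 152/1323:-76/189 = -2/7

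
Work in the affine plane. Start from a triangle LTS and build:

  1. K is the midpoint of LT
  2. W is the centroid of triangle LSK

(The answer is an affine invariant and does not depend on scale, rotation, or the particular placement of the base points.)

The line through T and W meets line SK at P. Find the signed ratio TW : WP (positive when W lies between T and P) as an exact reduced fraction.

TW:WP = -4

Assign L = (0, 0), T = (1, 0), S = (0, 1) — the answer is frame-independent, so this choice is without loss of generality.
1. K is the midpoint of LT ⇒ K = (1/2, 0)
2. W is the centroid of triangle LSK ⇒ W = (1/6, 1/3)
line TW meets SK at P = (3/8, 1/4)
W = T + t·(P−T) with t = 4/3, so TW:WP = 4/3:-1/3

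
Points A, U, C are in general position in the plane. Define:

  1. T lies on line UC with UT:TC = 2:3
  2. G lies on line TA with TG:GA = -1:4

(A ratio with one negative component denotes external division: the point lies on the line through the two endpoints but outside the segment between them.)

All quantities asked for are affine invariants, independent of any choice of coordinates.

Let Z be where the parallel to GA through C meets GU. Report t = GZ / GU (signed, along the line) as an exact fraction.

Choose coordinates A = (0, 0), U = (1, 0), C = (0, 1).
1. T lies on line UC with UT:TC = 2:3 ⇒ T = (3/5, 2/5)
2. G lies on line TA with TG:GA = -1:4 ⇒ G = (4/5, 8/15)
through C parallel to GA: direction (-4/5, -8/15); meets GU at Z = (1/2, 4/3)
Z = G + t·(U−G) with t = -3/2

t = -3/2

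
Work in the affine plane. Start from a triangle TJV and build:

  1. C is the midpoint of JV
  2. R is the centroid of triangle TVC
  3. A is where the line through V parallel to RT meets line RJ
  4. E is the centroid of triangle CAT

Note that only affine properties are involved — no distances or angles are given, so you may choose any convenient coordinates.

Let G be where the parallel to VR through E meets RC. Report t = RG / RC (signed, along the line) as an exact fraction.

t = -2/9

Set T = (0, 0), J = (1, 0), V = (0, 1); any affine frame gives the same invariant.
1. C is the midpoint of JV ⇒ C = (1/2, 1/2)
2. R is the centroid of triangle TVC ⇒ R = (1/6, 1/2)
3. A is where the line through V parallel to RT meets line RJ ⇒ A = (-1/9, 2/3)
4. E is the centroid of triangle CAT ⇒ E = (7/54, 7/18)
through E parallel to VR: direction (1/6, -1/2); meets RC at G = (5/54, 1/2)
G = R + t·(C−R) with t = -2/9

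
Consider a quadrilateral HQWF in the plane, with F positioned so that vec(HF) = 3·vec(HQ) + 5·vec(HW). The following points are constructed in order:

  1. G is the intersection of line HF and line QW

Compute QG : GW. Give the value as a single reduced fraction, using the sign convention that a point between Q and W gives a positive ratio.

Choose coordinates H = (0, 0), Q = (1, 0), W = (0, 1), F = (3, 5).
1. G is the intersection of line HF and line QW ⇒ G = (3/8, 5/8)
G = Q + t·(W−Q) with t = 5/8, so QG:GW = t:(1−t) = 5/8:3/8

QG:GW = 5/3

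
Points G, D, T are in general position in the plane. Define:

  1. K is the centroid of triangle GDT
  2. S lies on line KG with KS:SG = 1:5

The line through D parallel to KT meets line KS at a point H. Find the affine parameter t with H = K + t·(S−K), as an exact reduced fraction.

Set G = (0, 0), D = (1, 0), T = (0, 1); any affine frame gives the same invariant.
1. K is the centroid of triangle GDT ⇒ K = (1/3, 1/3)
2. S lies on line KG with KS:SG = 1:5 ⇒ S = (5/18, 5/18)
through D parallel to KT: direction (-1/3, 2/3); meets KS at H = (2/3, 2/3)
H = K + t·(S−K) with t = -6

t = -6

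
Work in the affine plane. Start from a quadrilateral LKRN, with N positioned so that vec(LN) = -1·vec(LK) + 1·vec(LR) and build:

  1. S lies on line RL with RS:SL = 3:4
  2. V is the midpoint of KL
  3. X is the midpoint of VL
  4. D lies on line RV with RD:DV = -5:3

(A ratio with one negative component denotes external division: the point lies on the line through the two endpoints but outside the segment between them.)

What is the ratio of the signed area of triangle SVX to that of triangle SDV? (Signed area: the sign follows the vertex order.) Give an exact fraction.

[SVX]:[SDV] = -4/9

Set L = (0, 0), K = (1, 0), R = (0, 1), N = (-1, 1); any affine frame gives the same invariant.
1. S lies on line RL with RS:SL = 3:4 ⇒ S = (0, 4/7)
2. V is the midpoint of KL ⇒ V = (1/2, 0)
3. X is the midpoint of VL ⇒ X = (1/4, 0)
4. D lies on line RV with RD:DV = -5:3 ⇒ D = (5/4, -3/2)
2·[SVX] = -1/7, 2·[SDV] = 9/28
[SVX]:[SDV] = -1/7:9/28 = -4/9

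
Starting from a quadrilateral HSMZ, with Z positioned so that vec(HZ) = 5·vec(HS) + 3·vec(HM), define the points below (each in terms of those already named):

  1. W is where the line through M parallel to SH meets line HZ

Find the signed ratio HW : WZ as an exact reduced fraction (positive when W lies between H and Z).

HW:WZ = 1/2

Set H = (0, 0), S = (1, 0), M = (0, 1), Z = (5, 3); any affine frame gives the same invariant.
1. W is where the line through M parallel to SH meets line HZ ⇒ W = (5/3, 1)
W = H + t·(Z−H) with t = 1/3, so HW:WZ = t:(1−t) = 1/3:2/3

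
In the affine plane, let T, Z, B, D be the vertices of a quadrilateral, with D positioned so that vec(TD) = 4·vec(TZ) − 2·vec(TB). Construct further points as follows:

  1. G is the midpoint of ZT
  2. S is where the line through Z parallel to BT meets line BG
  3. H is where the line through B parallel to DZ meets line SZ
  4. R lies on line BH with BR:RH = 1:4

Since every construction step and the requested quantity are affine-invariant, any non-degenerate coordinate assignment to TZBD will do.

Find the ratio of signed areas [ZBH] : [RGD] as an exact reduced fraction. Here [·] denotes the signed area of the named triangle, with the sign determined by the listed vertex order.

[ZBH]:[RGD] = -10/73

Set T = (0, 0), Z = (1, 0), B = (0, 1), D = (4, -2); any affine frame gives the same invariant.
1. G is the midpoint of ZT ⇒ G = (1/2, 0)
2. S is where the line through Z parallel to BT meets line BG ⇒ S = (1, -1)
3. H is where the line through B parallel to DZ meets line SZ ⇒ H = (1, 1/3)
4. R lies on line BH with BR:RH = 1:4 ⇒ R = (1/5, 13/15)
2·[ZBH] = -1/3, 2·[RGD] = 73/30
[ZBH]:[RGD] = -1/3:73/30 = -10/73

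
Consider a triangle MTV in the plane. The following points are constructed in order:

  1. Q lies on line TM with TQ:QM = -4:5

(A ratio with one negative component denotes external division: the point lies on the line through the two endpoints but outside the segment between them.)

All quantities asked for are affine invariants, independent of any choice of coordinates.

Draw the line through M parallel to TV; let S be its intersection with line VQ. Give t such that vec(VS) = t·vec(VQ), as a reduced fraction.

t = -1/4

Set M = (0, 0), T = (1, 0), V = (0, 1); any affine frame gives the same invariant.
1. Q lies on line TM with TQ:QM = -4:5 ⇒ Q = (5, 0)
through M parallel to TV: direction (-1, 1); meets VQ at S = (-5/4, 5/4)
S = V + t·(Q−V) with t = -1/4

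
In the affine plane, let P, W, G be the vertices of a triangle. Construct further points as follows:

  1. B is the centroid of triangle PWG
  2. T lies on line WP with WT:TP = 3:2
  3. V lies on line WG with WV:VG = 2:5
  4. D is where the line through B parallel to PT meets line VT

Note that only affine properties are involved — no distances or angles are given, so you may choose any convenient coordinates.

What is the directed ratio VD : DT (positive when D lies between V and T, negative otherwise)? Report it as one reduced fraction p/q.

Choose coordinates P = (0, 0), W = (1, 0), G = (0, 1).
1. B is the centroid of triangle PWG ⇒ B = (1/3, 1/3)
2. T lies on line WP with WT:TP = 3:2 ⇒ T = (2/5, 0)
3. V lies on line WG with WV:VG = 2:5 ⇒ V = (5/7, 2/7)
4. D is where the line through B parallel to PT meets line VT ⇒ D = (23/30, 1/3)
D = V + t·(T−V) with t = -1/6, so VD:DT = t:(1−t) = -1/6:7/6

VD:DT = -1/7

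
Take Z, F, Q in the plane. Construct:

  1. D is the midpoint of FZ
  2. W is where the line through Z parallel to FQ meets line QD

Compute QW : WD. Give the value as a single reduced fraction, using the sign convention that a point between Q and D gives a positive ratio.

QW:WD = -2

Choose coordinates Z = (0, 0), F = (1, 0), Q = (0, 1).
1. D is the midpoint of FZ ⇒ D = (1/2, 0)
2. W is where the line through Z parallel to FQ meets line QD ⇒ W = (1, -1)
W = Q + t·(D−Q) with t = 2, so QW:WD = t:(1−t) = 2:-1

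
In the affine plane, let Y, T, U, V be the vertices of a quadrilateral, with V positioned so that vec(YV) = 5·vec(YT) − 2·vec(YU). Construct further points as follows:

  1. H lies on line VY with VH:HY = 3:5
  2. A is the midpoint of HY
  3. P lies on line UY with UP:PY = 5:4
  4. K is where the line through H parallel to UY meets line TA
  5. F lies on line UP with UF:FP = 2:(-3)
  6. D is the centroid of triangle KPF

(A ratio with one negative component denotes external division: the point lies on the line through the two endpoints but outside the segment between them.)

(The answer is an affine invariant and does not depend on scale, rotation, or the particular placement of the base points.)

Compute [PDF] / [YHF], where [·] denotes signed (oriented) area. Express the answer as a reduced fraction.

[PDF]:[YHF] = 5/19

Set Y = (0, 0), T = (1, 0), U = (0, 1), V = (5, -2); any affine frame gives the same invariant.
1. H lies on line VY with VH:HY = 3:5 ⇒ H = (25/8, -5/4)
2. A is the midpoint of HY ⇒ A = (25/16, -5/8)
3. P lies on line UY with UP:PY = 5:4 ⇒ P = (0, 4/9)
4. K is where the line through H parallel to UY meets line TA ⇒ K = (25/8, -85/36)
5. F lies on line UP with UF:FP = 2:(-3) ⇒ F = (0, 19/9)
6. D is the centroid of triangle KPF ⇒ D = (25/24, 7/108)
2·[PDF] = 125/72, 2·[YHF] = 475/72
[PDF]:[YHF] = 125/72:475/72 = 5/19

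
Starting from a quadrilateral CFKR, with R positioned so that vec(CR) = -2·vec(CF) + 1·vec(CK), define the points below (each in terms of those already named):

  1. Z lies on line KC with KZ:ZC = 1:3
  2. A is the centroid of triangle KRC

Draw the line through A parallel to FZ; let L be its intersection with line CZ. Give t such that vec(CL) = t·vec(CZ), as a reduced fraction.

t = 2/9

Set C = (0, 0), F = (1, 0), K = (0, 1), R = (-2, 1); any affine frame gives the same invariant.
1. Z lies on line KC with KZ:ZC = 1:3 ⇒ Z = (0, 3/4)
2. A is the centroid of triangle KRC ⇒ A = (-2/3, 2/3)
through A parallel to FZ: direction (-1, 3/4); meets CZ at L = (0, 1/6)
L = C + t·(Z−C) with t = 2/9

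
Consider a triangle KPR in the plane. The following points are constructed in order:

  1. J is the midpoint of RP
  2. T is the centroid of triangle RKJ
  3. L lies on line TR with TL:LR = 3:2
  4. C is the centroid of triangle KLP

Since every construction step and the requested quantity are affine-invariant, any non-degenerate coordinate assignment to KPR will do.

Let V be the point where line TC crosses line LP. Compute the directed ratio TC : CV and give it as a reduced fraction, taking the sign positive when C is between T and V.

TC:CV = -1/4

Set K = (0, 0), P = (1, 0), R = (0, 1); any affine frame gives the same invariant.
1. J is the midpoint of RP ⇒ J = (1/2, 1/2)
2. T is the centroid of triangle RKJ ⇒ T = (1/6, 1/2)
3. L lies on line TR with TL:LR = 3:2 ⇒ L = (1/15, 4/5)
4. C is the centroid of triangle KLP ⇒ C = (16/45, 4/15)
line TC meets LP at V = (-2/5, 6/5)
C = T + t·(V−T) with t = -1/3, so TC:CV = -1/3:4/3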